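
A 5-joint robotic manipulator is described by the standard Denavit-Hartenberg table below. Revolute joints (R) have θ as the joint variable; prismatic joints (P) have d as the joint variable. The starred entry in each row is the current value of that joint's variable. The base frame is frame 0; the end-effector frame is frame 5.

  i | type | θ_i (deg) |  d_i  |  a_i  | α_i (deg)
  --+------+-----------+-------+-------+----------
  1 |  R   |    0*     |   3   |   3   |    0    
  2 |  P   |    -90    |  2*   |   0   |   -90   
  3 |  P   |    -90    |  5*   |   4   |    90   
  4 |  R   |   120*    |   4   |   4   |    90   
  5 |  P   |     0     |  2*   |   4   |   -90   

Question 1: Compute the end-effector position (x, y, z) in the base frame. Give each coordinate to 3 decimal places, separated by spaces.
15.928 4.000 6.732

after link 1: o_1 = (3.0000, 0.0000, 3.0000)
after link 2: o_2 = (3.0000, 0.0000, 5.0000)
after link 3: o_3 = (8.0000, 0.0000, 9.0000)
after link 4: o_4 = (11.4641, 4.0000, 7.0000)
after link 5: o_5 = (15.9282, 4.0000, 6.7321)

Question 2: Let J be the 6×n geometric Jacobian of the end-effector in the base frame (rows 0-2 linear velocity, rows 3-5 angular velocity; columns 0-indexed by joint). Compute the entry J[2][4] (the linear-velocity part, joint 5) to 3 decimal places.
prismatic axis z_4 = (0.5000,0.0000,0.8660)
J_v[:, 4] = z_4; J_ω[:, 4] = (0,0,0)
entry J[2][4] = 0.8660

0.866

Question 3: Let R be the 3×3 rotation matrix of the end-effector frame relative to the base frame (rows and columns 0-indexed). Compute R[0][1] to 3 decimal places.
-0.500

End-effector y-axis (col 1 of R) = (-0.5000,0.0000,-0.8660)
R[0][1] = -0.5000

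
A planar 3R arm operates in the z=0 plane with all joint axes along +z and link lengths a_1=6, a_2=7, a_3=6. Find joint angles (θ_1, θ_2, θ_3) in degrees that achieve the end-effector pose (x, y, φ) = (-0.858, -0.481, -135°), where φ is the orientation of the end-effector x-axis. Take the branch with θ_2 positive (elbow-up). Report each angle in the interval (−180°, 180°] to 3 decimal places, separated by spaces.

-29.999 134.997 120.001

wrist centre = target − a_3·(cos φ, sin φ) = (3.3846, 3.7616)
cos θ_2 = (25.6057−6²−7²)/(2·6·7) = -0.7071; θ_2 = 134.9974° (elbow-up)
β = atan2(3.7616,3.3846) = 48.0198°; ψ = atan2(4.9500,1.0505) = 78.0185°
θ_1 = β − ψ = -29.9987°
θ_3 = φ − θ_1 − θ_2 = 120.0013° (wrapped to (-180°,180°])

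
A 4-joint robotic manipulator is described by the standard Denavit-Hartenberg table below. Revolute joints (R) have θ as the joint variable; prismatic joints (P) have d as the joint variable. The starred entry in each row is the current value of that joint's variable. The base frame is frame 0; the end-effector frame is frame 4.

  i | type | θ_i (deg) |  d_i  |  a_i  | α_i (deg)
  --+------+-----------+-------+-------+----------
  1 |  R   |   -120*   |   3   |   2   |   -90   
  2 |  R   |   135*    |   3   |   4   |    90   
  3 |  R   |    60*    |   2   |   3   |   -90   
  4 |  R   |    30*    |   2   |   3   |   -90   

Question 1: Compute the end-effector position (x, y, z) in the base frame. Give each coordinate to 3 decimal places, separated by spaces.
after link 1: o_1 = (-1.0000, -1.7321, 3.0000)
after link 2: o_2 = (3.0123, -0.7826, 0.1716)
after link 3: o_3 = (5.0855, -2.3878, -2.3033)
after link 4: o_4 = (8.2773, -3.3594, -0.9365)

8.277 -3.359 -0.936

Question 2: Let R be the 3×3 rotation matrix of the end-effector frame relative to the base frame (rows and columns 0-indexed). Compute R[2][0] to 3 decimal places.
End-effector x-axis (col 0 of R) = (0.9794,0.1964,0.0474)
R[2][0] = 0.0474

0.047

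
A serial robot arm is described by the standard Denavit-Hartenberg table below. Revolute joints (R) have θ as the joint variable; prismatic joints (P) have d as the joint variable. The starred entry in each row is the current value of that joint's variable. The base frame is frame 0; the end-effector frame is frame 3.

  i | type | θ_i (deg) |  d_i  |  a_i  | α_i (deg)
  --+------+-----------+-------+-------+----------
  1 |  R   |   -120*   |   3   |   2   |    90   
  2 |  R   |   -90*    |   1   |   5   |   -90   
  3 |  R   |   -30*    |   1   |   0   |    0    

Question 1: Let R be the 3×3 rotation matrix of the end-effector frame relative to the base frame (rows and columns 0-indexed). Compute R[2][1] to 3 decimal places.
-0.500

End-effector y-axis (col 1 of R) = (0.7500,-0.4330,-0.5000)
R[2][1] = -0.5000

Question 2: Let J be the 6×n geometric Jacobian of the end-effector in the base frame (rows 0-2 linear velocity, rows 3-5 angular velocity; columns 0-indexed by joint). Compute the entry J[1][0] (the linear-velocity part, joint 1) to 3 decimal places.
-2.366

axis z_0 = ẑ; lever o_n−o_0 = (-2.3660,-2.0981,-2.0000)
cross product → J_v[:, 0] = (2.0981,-2.3660,0.0000)
J_ω[:, 0] = z_0
entry J[1][0] = -2.3660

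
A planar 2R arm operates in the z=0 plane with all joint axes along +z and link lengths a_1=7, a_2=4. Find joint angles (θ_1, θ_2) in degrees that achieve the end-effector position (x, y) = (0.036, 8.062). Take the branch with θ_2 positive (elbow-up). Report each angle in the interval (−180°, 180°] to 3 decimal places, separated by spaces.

cos θ_2 = (64.9971−7²−4²)/(2·7·4) = -0.0001; θ_2 = 90.0029° (elbow-up)
β = atan2(8.0620,0.0360) = 89.7442°; ψ = atan2(4.0000,6.9998) = 29.7456°
θ_1 = β − ψ = 59.9986°

59.999 90.003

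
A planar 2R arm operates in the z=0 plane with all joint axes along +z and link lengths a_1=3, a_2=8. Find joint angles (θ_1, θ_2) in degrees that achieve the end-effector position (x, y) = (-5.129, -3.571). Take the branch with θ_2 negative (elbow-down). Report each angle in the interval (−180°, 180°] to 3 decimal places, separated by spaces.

-29.995 -135.000

cos θ_2 = (39.0587−3²−8²)/(2·3·8) = -0.7071; θ_2 = -135.0003° (elbow-down)
β = atan2(-3.5710,-5.1290) = -145.1529°; ψ = atan2(-5.6568,-2.6569) = -115.1584°
θ_1 = β − ψ = -29.9945°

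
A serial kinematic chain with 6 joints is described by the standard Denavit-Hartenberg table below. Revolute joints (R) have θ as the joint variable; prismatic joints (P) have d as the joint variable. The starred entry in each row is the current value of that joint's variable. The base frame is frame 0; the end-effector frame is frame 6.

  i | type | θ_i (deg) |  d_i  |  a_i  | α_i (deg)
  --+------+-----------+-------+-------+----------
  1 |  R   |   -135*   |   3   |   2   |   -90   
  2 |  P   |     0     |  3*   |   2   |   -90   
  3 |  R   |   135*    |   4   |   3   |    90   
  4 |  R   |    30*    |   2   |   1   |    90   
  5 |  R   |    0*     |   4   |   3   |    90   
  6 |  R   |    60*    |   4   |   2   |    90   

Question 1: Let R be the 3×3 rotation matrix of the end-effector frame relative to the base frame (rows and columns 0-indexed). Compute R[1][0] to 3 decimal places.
End-effector x-axis (col 0 of R) = (-0.0000,0.8660,0.5000)
R[1][0] = 0.8660

0.866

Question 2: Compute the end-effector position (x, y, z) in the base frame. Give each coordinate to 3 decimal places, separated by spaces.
1.293 5.246 1.464

after link 1: o_1 = (-1.4142, -1.4142, 3.0000)
after link 2: o_2 = (-0.7071, -4.9497, 3.0000)
after link 3: o_3 = (-0.7071, -1.9497, -1.0000)
after link 4: o_4 = (-2.7071, -1.0837, -1.5000)
after link 5: o_5 = (-2.7071, 3.5144, 0.4641)
after link 6: o_6 = (1.2929, 5.2464, 1.4641)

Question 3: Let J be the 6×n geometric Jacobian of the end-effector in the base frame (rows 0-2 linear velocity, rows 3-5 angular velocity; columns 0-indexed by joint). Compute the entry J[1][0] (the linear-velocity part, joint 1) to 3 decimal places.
axis z_0 = ẑ; lever o_n−o_0 = (1.2929,5.2464,1.4641)
cross product → J_v[:, 0] = (-5.2464,1.2929,0.0000)
J_ω[:, 0] = z_0
entry J[1][0] = 1.2929

1.293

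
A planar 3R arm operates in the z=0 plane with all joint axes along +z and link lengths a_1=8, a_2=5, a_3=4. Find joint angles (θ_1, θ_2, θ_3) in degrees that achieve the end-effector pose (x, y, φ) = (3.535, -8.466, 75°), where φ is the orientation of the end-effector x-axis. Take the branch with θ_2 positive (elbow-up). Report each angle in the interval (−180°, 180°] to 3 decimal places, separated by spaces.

wrist centre = target − a_3·(cos φ, sin φ) = (2.4997, -12.3297)
cos θ_2 = (158.2702−8²−5²)/(2·8·5) = 0.8659; θ_2 = 30.0169° (elbow-up)
β = atan2(-12.3297,2.4997) = -78.5392°; ψ = atan2(2.5013,12.3294) = 11.4680°
θ_1 = β − ψ = -90.0072°
θ_3 = φ − θ_1 − θ_2 = 134.9903° (wrapped to (-180°,180°])

-90.007 30.017 134.990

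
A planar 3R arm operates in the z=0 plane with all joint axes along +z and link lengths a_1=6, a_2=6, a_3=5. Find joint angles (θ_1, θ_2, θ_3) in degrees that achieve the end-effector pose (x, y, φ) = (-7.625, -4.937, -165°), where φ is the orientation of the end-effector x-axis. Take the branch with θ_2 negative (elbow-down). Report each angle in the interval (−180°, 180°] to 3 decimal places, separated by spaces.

-59.999 -135.004 30.003

wrist centre = target − a_3·(cos φ, sin φ) = (-2.7954, -3.6429)
cos θ_2 = (21.0849−6²−6²)/(2·6·6) = -0.7072; θ_2 = -135.0039° (elbow-down)
β = atan2(-3.6429,-2.7954) = -127.5007°; ψ = atan2(-4.2424,1.7571) = -67.5019°
θ_1 = β − ψ = -59.9988°
θ_3 = φ − θ_1 − θ_2 = 30.0027° (wrapped to (-180°,180°])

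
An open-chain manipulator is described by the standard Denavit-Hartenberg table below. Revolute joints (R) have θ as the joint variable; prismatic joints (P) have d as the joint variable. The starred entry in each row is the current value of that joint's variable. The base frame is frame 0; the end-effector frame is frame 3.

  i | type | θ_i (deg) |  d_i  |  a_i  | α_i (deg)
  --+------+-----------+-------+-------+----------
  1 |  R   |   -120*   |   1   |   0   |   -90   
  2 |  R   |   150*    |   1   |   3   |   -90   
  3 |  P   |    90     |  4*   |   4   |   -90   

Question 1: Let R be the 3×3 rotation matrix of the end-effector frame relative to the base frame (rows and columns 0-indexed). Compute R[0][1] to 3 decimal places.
End-effector y-axis (col 1 of R) = (-0.2500,-0.4330,-0.8660)
R[0][1] = -0.2500

-0.250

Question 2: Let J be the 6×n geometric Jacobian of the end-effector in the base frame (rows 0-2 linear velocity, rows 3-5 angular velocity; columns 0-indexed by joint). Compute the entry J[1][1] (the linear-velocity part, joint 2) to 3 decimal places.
-1.701

axis z_1 = (0.8660,-0.5000,0.0000); lever o_n−o_1 = (-0.2990,5.4821,1.9641)
cross product → J_v[:, 1] = (-0.9821,-1.7010,4.5981)
J_ω[:, 1] = z_1
entry J[1][1] = -1.7010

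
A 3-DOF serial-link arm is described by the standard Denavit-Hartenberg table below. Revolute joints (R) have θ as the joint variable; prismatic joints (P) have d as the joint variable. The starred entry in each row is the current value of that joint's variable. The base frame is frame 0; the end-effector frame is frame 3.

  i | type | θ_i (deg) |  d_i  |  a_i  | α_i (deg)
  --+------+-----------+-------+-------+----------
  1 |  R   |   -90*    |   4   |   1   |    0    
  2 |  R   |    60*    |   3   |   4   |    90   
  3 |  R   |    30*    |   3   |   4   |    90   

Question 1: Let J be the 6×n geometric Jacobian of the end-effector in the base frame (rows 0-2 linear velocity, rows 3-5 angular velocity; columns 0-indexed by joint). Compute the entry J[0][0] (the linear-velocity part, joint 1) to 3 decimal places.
axis z_0 = ẑ; lever o_n−o_0 = (4.9641,-7.3301,9.0000)
cross product → J_v[:, 0] = (7.3301,4.9641,-0.0000)
J_ω[:, 0] = z_0
entry J[0][0] = 7.3301

7.330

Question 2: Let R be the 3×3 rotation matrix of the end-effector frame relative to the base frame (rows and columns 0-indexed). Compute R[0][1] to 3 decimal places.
End-effector y-axis (col 1 of R) = (-0.5000,-0.8660,0.0000)
R[0][1] = -0.5000

-0.500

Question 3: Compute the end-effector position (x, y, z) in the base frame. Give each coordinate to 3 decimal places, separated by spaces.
after link 1: o_1 = (0.0000, -1.0000, 4.0000)
after link 2: o_2 = (3.4641, -3.0000, 7.0000)
after link 3: o_3 = (4.9641, -7.3301, 9.0000)

4.964 -7.330 9.000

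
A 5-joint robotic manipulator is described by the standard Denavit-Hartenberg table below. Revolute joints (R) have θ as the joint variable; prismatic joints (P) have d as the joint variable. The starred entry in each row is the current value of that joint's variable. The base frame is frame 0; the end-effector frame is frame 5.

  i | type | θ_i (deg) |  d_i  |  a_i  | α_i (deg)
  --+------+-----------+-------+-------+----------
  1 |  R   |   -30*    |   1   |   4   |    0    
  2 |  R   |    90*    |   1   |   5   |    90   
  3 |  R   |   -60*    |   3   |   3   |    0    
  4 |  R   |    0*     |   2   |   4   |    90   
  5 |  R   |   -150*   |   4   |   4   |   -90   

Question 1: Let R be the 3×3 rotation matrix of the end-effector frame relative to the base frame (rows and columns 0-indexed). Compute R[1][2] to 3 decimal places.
0.650

End-effector z-axis (col 2 of R) = (-0.6250,0.6495,-0.4330)
R[1][2] = 0.6495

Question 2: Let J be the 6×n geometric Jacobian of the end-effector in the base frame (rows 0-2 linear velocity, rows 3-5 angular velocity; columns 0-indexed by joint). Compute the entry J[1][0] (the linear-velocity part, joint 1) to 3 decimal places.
7.714

axis z_0 = ẑ; lever o_n−o_0 = (7.7141,-0.6388,-3.0622)
cross product → J_v[:, 0] = (0.6388,7.7141,-0.0000)
J_ω[:, 0] = z_0
entry J[1][0] = 7.7141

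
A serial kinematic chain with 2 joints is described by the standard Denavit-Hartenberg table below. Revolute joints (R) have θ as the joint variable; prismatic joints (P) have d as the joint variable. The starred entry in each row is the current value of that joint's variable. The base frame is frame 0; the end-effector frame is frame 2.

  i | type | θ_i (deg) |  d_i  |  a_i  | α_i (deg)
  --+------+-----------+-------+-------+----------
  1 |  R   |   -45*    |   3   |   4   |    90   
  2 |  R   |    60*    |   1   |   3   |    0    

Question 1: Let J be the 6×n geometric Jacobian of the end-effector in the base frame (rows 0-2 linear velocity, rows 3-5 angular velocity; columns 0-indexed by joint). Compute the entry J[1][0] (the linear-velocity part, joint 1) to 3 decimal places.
axis z_0 = ẑ; lever o_n−o_0 = (3.1820,-4.5962,5.5981)
cross product → J_v[:, 0] = (4.5962,3.1820,-0.0000)
J_ω[:, 0] = z_0
entry J[1][0] = 3.1820

3.182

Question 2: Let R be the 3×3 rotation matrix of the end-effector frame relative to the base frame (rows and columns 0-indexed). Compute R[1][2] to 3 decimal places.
-0.707

End-effector z-axis (col 2 of R) = (-0.7071,-0.7071,0.0000)
R[1][2] = -0.7071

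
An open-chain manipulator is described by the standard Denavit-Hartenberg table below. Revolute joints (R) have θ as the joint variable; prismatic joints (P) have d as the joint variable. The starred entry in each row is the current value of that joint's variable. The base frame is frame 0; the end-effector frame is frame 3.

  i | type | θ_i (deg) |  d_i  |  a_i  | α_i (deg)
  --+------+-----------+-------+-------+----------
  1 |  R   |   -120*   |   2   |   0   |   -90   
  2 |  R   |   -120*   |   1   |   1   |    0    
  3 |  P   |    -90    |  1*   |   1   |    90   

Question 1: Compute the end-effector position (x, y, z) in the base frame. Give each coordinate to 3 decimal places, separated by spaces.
2.415 0.183 2.366

after link 1: o_1 = (0.0000, 0.0000, 2.0000)
after link 2: o_2 = (1.1160, -0.0670, 2.8660)
after link 3: o_3 = (2.4151, 0.1830, 2.3660)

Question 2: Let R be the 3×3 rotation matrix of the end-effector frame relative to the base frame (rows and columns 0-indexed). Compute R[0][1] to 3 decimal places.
0.866

End-effector y-axis (col 1 of R) = (0.8660,-0.5000,0.0000)
R[0][1] = 0.8660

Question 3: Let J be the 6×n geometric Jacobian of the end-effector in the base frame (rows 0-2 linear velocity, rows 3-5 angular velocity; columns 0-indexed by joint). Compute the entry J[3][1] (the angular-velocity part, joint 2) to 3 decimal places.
0.866

axis z_1 = (0.8660,-0.5000,0.0000); lever o_n−o_1 = (2.4151,0.1830,0.3660)
cross product → J_v[:, 1] = (-0.1830,-0.3170,1.3660)
J_ω[:, 1] = z_1
entry J[3][1] = 0.8660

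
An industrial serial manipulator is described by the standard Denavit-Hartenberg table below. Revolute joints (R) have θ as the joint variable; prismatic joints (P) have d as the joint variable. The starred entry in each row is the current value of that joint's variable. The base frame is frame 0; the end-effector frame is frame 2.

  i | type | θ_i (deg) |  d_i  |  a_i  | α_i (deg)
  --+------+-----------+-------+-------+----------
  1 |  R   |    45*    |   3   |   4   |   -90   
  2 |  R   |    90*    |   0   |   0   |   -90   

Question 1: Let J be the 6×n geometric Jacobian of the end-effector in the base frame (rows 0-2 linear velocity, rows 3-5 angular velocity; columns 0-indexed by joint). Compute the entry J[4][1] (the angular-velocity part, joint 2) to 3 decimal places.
axis z_1 = (-0.7071,0.7071,0.0000); lever o_n−o_1 = (0.0000,0.0000,0.0000)
cross product → J_v[:, 1] = (0.0000,0.0000,-0.0000)
J_ω[:, 1] = z_1
entry J[4][1] = 0.7071

0.707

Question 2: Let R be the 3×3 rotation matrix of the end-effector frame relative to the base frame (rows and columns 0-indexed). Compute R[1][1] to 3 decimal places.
End-effector y-axis (col 1 of R) = (0.7071,-0.7071,-0.0000)
R[1][1] = -0.7071

-0.707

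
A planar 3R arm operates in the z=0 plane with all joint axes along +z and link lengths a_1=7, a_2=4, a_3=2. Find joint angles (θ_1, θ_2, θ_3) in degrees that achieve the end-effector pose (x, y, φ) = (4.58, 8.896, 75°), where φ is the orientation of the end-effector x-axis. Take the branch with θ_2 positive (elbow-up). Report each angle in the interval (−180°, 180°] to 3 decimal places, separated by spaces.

wrist centre = target − a_3·(cos φ, sin φ) = (4.0624, 6.9641)
cos θ_2 = (65.0021−7²−4²)/(2·7·4) = 0.0000; θ_2 = 89.9978° (elbow-up)
β = atan2(6.9641,4.0624) = 59.7439°; ψ = atan2(4.0000,7.0002) = 29.7443°
θ_1 = β − ψ = 29.9996°
θ_3 = φ − θ_1 − θ_2 = -44.9974° (wrapped to (-180°,180°])

30.000 89.998 -44.997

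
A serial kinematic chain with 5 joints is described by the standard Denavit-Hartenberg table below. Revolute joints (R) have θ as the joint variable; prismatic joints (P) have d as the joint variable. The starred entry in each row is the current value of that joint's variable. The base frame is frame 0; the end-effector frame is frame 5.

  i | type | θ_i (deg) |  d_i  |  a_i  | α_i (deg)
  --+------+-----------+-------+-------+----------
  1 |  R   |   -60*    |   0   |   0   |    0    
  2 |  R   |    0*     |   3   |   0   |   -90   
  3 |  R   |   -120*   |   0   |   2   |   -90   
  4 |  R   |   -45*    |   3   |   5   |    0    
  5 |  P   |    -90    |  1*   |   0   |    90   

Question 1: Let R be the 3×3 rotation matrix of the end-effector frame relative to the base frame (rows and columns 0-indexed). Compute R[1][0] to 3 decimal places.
0.047

End-effector x-axis (col 0 of R) = (0.7891,0.0474,-0.6124)
R[1][0] = 0.0474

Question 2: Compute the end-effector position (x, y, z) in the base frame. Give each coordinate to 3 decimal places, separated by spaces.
after link 1: o_1 = (0.0000, 0.0000, 0.0000)
after link 2: o_2 = (0.0000, 0.0000, 3.0000)
after link 3: o_3 = (-0.5000, 0.8660, 4.7321)
after link 4: o_4 = (2.9770, 1.9147, 9.2939)
after link 5: o_5 = (3.4100, 1.1647, 9.7939)

3.410 1.165 9.794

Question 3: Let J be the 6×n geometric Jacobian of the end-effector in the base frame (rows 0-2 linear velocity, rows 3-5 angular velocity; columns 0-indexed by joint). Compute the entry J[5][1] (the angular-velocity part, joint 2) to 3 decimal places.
1.000

axis z_1 = (0.0000,0.0000,1.0000); lever o_n−o_1 = (3.4100,1.1647,9.7939)
cross product → J_v[:, 1] = (-1.1647,3.4100,0.0000)
J_ω[:, 1] = z_1
entry J[5][1] = 1.0000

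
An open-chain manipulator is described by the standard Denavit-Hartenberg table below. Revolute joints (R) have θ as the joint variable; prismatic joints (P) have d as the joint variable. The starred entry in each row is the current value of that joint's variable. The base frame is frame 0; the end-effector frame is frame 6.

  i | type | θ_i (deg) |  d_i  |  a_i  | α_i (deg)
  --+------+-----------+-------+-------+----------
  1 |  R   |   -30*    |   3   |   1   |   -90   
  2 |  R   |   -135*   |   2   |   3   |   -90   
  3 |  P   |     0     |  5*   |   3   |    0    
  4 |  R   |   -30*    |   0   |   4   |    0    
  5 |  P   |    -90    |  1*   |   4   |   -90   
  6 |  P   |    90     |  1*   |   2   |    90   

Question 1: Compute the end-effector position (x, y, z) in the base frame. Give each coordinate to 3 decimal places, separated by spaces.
2.196 7.928 11.719

after link 1: o_1 = (0.8660, -0.5000, 3.0000)
after link 2: o_2 = (0.0289, 2.2927, 5.1213)
after link 3: o_3 = (1.2537, 1.5856, 10.7782)
after link 4: o_4 = (0.1323, 4.5424, 13.2277)
after link 5: o_5 = (3.7015, 6.4817, 12.5206)
after link 6: o_6 = (2.1964, 7.9280, 11.7187)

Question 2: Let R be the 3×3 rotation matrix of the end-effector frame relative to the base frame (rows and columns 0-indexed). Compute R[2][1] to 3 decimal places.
0.612

End-effector y-axis (col 1 of R) = (-0.2803,0.7392,0.6124)
R[2][1] = 0.6124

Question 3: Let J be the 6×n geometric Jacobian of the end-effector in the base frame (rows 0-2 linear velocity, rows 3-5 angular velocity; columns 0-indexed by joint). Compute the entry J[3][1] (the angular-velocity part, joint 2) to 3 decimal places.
axis z_1 = (0.5000,0.8660,0.0000); lever o_n−o_1 = (1.3304,8.4280,8.7187)
cross product → J_v[:, 1] = (7.5506,-4.3594,3.0619)
J_ω[:, 1] = z_1
entry J[3][1] = 0.5000

0.500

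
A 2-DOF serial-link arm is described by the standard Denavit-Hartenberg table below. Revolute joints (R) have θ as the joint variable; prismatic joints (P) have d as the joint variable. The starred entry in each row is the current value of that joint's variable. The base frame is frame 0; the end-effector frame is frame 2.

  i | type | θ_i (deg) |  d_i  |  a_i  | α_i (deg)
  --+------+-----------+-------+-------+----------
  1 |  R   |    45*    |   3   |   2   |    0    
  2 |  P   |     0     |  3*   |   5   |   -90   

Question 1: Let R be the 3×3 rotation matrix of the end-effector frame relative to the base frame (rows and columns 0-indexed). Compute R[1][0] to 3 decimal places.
0.707

End-effector x-axis (col 0 of R) = (0.7071,0.7071,0.0000)
R[1][0] = 0.7071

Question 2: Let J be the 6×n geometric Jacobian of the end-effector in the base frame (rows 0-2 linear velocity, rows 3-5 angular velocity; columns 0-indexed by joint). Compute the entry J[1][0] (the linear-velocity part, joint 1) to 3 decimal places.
axis z_0 = ẑ; lever o_n−o_0 = (4.9497,4.9497,6.0000)
cross product → J_v[:, 0] = (-4.9497,4.9497,0.0000)
J_ω[:, 0] = z_0
entry J[1][0] = 4.9497

4.950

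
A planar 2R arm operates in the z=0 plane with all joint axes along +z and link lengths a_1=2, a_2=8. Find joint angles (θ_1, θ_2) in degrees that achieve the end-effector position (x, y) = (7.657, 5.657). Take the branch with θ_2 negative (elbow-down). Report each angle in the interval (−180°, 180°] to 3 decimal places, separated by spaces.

72.906 -44.990

cos θ_2 = (90.6313−2²−8²)/(2·2·8) = 0.7072; θ_2 = -44.9902° (elbow-down)
β = atan2(5.6570,7.6570) = 36.4570°; ψ = atan2(-5.6559,7.6578) = -36.4487°
θ_1 = β − ψ = 72.9057°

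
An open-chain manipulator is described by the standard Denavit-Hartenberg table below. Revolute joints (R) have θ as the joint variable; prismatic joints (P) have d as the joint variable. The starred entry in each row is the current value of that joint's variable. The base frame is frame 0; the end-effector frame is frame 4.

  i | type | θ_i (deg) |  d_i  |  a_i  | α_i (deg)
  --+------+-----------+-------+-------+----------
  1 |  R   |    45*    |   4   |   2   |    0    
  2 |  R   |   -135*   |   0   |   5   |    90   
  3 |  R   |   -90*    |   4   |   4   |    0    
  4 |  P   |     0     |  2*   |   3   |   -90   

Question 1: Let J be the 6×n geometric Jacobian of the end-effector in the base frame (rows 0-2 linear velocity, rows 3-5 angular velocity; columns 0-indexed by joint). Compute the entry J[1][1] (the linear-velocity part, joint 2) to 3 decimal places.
axis z_1 = (0.0000,0.0000,1.0000); lever o_n−o_1 = (-6.0000,-5.0000,-7.0000)
cross product → J_v[:, 1] = (5.0000,-6.0000,0.0000)
J_ω[:, 1] = z_1
entry J[1][1] = -6.0000

-6.000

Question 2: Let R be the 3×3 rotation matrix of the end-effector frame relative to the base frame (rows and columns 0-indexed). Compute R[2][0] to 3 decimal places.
End-effector x-axis (col 0 of R) = (-0.0000,-0.0000,-1.0000)
R[2][0] = -1.0000

-1.000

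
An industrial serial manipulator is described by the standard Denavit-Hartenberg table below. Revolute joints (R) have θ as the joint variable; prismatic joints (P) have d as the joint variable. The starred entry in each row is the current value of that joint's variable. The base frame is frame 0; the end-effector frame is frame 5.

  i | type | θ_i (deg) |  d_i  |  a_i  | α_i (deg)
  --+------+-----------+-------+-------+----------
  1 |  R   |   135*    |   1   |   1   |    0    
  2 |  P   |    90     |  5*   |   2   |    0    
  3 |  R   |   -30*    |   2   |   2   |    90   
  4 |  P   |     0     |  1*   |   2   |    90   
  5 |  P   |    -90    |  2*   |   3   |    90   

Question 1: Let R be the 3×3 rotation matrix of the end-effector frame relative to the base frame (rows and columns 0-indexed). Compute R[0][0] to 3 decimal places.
End-effector x-axis (col 0 of R) = (0.2588,-0.9659,-0.0000)
R[0][0] = 0.2588

0.259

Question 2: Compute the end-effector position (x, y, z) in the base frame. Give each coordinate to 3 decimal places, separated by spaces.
-5.467 -3.674 6.000

after link 1: o_1 = (-0.7071, 0.7071, 1.0000)
after link 2: o_2 = (-2.1213, -0.7071, 6.0000)
after link 3: o_3 = (-4.0532, -1.2247, 8.0000)
after link 4: o_4 = (-6.2438, -0.7765, 8.0000)
after link 5: o_5 = (-5.4674, -3.6742, 6.0000)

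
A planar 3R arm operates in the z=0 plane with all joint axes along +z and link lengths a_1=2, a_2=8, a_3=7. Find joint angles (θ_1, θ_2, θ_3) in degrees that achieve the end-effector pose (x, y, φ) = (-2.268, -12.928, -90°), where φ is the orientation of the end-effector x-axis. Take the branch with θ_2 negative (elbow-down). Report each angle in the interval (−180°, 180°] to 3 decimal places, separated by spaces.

30.009 -150.008 29.999

wrist centre = target − a_3·(cos φ, sin φ) = (-2.2680, -5.9280)
cos θ_2 = (40.2850−2²−8²)/(2·2·8) = -0.8661; θ_2 = -150.0078° (elbow-down)
β = atan2(-5.9280,-2.2680) = -110.9364°; ψ = atan2(-3.9991,-4.9287) = -140.9450°
θ_1 = β − ψ = 30.0086°
θ_3 = φ − θ_1 − θ_2 = 29.9992° (wrapped to (-180°,180°])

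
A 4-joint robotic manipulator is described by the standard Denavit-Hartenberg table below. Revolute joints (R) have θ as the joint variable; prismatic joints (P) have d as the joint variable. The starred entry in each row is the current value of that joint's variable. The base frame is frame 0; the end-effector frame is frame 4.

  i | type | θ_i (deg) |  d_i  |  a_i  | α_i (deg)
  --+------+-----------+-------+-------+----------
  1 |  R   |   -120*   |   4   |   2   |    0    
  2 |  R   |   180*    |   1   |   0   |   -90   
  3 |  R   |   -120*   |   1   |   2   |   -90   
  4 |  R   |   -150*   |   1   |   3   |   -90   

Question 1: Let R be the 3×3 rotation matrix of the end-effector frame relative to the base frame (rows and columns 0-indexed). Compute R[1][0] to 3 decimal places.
End-effector x-axis (col 0 of R) = (-0.2165,0.6250,-0.7500)
R[1][0] = 0.6250

0.625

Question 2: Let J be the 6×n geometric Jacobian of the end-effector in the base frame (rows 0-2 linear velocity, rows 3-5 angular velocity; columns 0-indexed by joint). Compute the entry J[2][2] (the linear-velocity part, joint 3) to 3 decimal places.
axis z_2 = (-0.8660,0.5000,0.0000); lever o_n−o_2 = (-1.5825,2.2590,-0.0179)
cross product → J_v[:, 2] = (-0.0090,-0.0155,-1.1651)
J_ω[:, 2] = z_2
entry J[2][2] = -1.1651

-1.165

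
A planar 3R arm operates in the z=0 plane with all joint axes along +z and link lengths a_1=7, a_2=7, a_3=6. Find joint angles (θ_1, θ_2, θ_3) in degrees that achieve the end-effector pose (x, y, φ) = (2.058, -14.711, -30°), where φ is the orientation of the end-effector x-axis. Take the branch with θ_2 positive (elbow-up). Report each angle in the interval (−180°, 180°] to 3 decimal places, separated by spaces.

wrist centre = target − a_3·(cos φ, sin φ) = (-3.1382, -11.7110)
cos θ_2 = (146.9955−7²−7²)/(2·7·7) = 0.5000; θ_2 = 60.0030° (elbow-up)
β = atan2(-11.7110,-3.1382) = -105.0009°; ψ = atan2(6.0624,10.4997) = 30.0015°
θ_1 = β − ψ = -135.0024°
θ_3 = φ − θ_1 − θ_2 = 44.9994° (wrapped to (-180°,180°])

-135.002 60.003 44.999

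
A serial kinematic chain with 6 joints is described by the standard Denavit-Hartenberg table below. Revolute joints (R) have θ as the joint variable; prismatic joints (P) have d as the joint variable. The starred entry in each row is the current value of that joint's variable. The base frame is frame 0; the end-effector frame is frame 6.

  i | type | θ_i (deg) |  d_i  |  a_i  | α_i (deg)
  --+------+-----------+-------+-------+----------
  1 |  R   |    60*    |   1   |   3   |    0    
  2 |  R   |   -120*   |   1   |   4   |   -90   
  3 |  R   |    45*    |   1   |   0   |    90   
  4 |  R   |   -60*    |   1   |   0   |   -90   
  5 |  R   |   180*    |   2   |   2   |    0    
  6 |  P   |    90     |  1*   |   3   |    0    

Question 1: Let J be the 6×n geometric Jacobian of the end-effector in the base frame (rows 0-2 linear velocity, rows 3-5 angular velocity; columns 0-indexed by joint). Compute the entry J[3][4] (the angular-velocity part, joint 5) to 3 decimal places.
axis z_4 = (0.7392,-0.2803,-0.6124); lever o_n−o_4 = (4.4247,-1.1997,0.9913)
cross product → J_v[:, 4] = (-1.0126,-3.4423,0.3536)
J_ω[:, 4] = z_4
entry J[3][4] = 0.7392

0.739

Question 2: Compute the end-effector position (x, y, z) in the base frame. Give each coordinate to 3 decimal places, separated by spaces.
after link 1: o_1 = (1.5000, 2.5981, 1.0000)
after link 2: o_2 = (3.5000, -0.8660, 2.0000)
after link 3: o_3 = (4.3660, -0.3660, 2.0000)
after link 4: o_4 = (4.7196, -0.9784, 2.7071)
after link 5: o_5 = (7.3444, -0.0607, 2.1895)
after link 6: o_6 = (9.1443, -2.1781, 3.6984)

9.144 -2.178 3.698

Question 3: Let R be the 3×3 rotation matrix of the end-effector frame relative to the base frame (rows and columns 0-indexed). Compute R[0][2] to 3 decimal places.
0.739

End-effector z-axis (col 2 of R) = (0.7392,-0.2803,-0.6124)
R[0][2] = 0.7392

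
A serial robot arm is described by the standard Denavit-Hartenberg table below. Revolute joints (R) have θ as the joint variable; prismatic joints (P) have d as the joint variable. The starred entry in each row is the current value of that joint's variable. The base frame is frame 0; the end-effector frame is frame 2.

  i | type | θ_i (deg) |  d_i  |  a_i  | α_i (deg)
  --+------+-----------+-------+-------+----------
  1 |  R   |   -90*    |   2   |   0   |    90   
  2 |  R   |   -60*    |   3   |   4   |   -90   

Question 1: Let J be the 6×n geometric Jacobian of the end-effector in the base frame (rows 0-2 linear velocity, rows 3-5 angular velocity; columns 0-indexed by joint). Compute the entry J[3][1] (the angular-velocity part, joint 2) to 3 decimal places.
-1.000

axis z_1 = (-1.0000,-0.0000,0.0000); lever o_n−o_1 = (-3.0000,-2.0000,-3.4641)
cross product → J_v[:, 1] = (0.0000,-3.4641,2.0000)
J_ω[:, 1] = z_1
entry J[3][1] = -1.0000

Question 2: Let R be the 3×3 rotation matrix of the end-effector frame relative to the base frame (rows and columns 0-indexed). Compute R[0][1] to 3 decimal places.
1.000

End-effector y-axis (col 1 of R) = (1.0000,0.0000,-0.0000)
R[0][1] = 1.0000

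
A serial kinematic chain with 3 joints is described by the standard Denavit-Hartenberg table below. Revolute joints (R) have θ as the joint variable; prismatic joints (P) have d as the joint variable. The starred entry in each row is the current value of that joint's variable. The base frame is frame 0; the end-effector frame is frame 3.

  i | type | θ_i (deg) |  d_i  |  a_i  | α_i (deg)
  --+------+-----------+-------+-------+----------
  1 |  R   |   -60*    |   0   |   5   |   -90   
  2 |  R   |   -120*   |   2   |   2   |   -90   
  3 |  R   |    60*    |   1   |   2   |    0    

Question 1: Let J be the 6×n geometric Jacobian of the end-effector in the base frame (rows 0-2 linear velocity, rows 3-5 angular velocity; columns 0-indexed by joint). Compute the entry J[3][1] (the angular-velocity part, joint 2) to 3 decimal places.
0.866

axis z_1 = (0.8660,0.5000,0.0000); lever o_n−o_1 = (-0.0849,0.6830,3.0981)
cross product → J_v[:, 1] = (1.5490,-2.6830,0.6340)
J_ω[:, 1] = z_1
entry J[3][1] = 0.8660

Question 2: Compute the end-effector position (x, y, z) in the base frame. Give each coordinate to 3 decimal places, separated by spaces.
after link 1: o_1 = (2.5000, -4.3301, 0.0000)
after link 2: o_2 = (3.7321, -2.4641, 1.7321)
after link 3: o_3 = (2.4151, -3.6471, 3.0981)

2.415 -3.647 3.098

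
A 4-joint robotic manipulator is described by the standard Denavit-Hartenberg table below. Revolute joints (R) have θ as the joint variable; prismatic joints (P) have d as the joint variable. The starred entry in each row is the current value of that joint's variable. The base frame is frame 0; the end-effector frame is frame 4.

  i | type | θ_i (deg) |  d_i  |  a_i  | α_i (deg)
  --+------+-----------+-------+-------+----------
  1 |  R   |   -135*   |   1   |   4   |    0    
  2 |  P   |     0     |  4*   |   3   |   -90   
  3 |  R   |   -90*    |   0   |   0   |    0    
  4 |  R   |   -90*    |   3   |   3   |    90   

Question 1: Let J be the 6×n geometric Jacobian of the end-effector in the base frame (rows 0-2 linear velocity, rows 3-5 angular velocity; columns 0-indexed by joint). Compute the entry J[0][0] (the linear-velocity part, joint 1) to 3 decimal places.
axis z_0 = ẑ; lever o_n−o_0 = (-0.7071,-4.9497,5.0000)
cross product → J_v[:, 0] = (4.9497,-0.7071,0.0000)
J_ω[:, 0] = z_0
entry J[0][0] = 4.9497

4.950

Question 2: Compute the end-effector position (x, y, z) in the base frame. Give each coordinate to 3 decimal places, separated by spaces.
-0.707 -4.950 5.000

after link 1: o_1 = (-2.8284, -2.8284, 1.0000)
after link 2: o_2 = (-4.9497, -4.9497, 5.0000)
after link 3: o_3 = (-4.9497, -4.9497, 5.0000)
after link 4: o_4 = (-0.7071, -4.9497, 5.0000)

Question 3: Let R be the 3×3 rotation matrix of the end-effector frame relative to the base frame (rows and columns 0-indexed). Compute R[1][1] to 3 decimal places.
-0.707

End-effector y-axis (col 1 of R) = (0.7071,-0.7071,0.0000)
R[1][1] = -0.7071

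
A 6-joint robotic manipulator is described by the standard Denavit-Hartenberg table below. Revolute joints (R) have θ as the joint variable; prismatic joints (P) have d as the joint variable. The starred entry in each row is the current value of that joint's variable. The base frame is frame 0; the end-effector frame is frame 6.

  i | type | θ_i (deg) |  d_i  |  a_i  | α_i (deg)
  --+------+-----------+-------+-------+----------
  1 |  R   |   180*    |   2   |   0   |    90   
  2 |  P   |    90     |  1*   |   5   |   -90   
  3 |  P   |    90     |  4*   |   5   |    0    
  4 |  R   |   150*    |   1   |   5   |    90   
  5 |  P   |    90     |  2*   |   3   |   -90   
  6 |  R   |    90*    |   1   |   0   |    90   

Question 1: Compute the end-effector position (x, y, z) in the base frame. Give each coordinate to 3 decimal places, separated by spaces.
8.000 -1.536 3.268

after link 1: o_1 = (0.0000, 0.0000, 2.0000)
after link 2: o_2 = (-0.0000, 1.0000, 7.0000)
after link 3: o_3 = (4.0000, -4.0000, 7.0000)
after link 4: o_4 = (5.0000, 0.3301, 4.5000)
after link 5: o_5 = (8.0000, -0.6699, 2.7679)
after link 6: o_6 = (8.0000, -1.5359, 3.2679)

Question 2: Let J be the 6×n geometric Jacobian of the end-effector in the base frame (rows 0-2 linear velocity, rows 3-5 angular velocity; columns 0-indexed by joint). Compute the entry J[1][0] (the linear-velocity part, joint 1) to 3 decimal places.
8.000

axis z_0 = ẑ; lever o_n−o_0 = (8.0000,-1.5359,3.2679)
cross product → J_v[:, 0] = (1.5359,8.0000,-0.0000)
J_ω[:, 0] = z_0
entry J[1][0] = 8.0000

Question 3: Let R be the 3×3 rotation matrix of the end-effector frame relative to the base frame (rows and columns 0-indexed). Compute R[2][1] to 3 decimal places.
0.500

End-effector y-axis (col 1 of R) = (-0.0000,-0.8660,0.5000)
R[2][1] = 0.5000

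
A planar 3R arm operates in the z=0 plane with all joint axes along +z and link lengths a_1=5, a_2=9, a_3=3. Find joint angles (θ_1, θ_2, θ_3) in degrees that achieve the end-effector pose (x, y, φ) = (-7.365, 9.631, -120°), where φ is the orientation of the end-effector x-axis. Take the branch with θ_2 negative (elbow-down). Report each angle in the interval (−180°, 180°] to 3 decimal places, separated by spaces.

wrist centre = target − a_3·(cos φ, sin φ) = (-5.8650, 12.2291)
cos θ_2 = (183.9485−5²−9²)/(2·5·9) = 0.8661; θ_2 = -29.9920° (elbow-down)
β = atan2(12.2291,-5.8650) = 115.6221°; ψ = atan2(-4.4989,12.7949) = -19.3727°
θ_1 = β − ψ = 134.9948°
θ_3 = φ − θ_1 − θ_2 = 134.9973° (wrapped to (-180°,180°])

134.995 -29.992 134.997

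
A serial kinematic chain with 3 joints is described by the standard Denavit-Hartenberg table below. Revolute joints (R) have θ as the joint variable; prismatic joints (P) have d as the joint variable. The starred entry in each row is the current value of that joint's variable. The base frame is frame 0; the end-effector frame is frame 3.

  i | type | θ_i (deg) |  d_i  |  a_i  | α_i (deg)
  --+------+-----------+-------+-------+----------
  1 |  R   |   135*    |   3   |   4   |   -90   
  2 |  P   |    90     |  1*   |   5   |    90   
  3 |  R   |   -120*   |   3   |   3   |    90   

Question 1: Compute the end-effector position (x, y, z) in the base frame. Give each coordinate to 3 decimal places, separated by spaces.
after link 1: o_1 = (-2.8284, 2.8284, 3.0000)
after link 2: o_2 = (-3.5355, 2.1213, -2.0000)
after link 3: o_3 = (-3.8197, 6.0798, -0.5000)

-3.820 6.080 -0.500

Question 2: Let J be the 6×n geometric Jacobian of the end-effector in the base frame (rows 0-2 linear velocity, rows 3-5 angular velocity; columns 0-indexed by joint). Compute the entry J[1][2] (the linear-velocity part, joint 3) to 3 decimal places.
axis z_2 = (-0.7071,0.7071,0.0000); lever o_n−o_2 = (-0.2842,3.9584,1.5000)
cross product → J_v[:, 2] = (1.0607,1.0607,-2.5981)
J_ω[:, 2] = z_2
entry J[1][2] = 1.0607

1.061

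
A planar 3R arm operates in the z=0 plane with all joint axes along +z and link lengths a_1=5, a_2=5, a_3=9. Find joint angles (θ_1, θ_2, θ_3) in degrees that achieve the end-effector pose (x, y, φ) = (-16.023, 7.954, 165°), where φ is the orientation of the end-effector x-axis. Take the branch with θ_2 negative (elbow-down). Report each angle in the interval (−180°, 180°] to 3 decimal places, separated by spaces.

164.994 -44.992 44.998

wrist centre = target − a_3·(cos φ, sin φ) = (-7.3297, 5.6246)
cos θ_2 = (85.3605−5²−5²)/(2·5·5) = 0.7072; θ_2 = -44.9917° (elbow-down)
β = atan2(5.6246,-7.3297) = 142.4981°; ψ = atan2(-3.5350,8.5360) = -22.4958°
θ_1 = β − ψ = 164.9940°
θ_3 = φ − θ_1 − θ_2 = 44.9977° (wrapped to (-180°,180°])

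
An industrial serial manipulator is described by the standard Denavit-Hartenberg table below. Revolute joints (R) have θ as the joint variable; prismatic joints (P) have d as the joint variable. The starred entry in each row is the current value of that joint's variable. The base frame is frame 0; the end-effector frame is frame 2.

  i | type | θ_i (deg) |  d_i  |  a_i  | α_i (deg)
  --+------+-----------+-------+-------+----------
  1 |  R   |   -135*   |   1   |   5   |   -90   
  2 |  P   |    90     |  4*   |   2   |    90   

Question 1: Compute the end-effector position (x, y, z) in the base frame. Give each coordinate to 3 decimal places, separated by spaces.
-0.707 -6.364 -1.000

after link 1: o_1 = (-3.5355, -3.5355, 1.0000)
after link 2: o_2 = (-0.7071, -6.3640, -1.0000)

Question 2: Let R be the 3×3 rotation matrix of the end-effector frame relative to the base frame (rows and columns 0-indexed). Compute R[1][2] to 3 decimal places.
End-effector z-axis (col 2 of R) = (-0.7071,-0.7071,0.0000)
R[1][2] = -0.7071

-0.707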